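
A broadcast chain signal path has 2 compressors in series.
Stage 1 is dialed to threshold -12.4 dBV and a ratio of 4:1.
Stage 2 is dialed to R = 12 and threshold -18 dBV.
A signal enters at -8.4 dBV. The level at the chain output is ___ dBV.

Stage 1: 4 dB above -12.4 dBV, reduced 4:1 to 1 dB above → -11.4 dBV.
Stage 2: -11.4 dBV is 6.6 dB over -18 dBV; at 12:1 that becomes 0.55 dB over, giving -17.45 dBV.

-17.45 dBV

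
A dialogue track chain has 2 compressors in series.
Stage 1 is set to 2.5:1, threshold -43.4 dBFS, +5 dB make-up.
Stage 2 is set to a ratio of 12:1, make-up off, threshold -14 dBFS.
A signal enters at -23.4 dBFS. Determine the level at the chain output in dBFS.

Stage 1: 20 dB above -43.4 dBFS, reduced 2.5:1 to 8 dB above → -35.4 dBFS; +5 dB make-up → -30.4 dBFS.
Stage 2: -30.4 dBFS ≤ -14 dBFS, so stage 2 doesn't engage; output -30.4 dBFS.

-30.4 dBFS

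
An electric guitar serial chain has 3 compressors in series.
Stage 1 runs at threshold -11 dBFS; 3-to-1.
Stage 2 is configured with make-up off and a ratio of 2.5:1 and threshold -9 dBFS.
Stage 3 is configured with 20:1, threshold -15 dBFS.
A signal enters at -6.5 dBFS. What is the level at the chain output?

Stage 1: 4.5 dB above -11 dBFS, reduced 3:1 to 1.5 dB above → -9.5 dBFS.
Stage 2: -9.5 dBFS is at or below the -9 dBFS threshold — no compression; output -9.5 dBFS.
Stage 3: 5.5 dB above -15 dBFS, reduced 20:1 to 0.275 dB above → -14.725 dBFS.

-14.725 dBFS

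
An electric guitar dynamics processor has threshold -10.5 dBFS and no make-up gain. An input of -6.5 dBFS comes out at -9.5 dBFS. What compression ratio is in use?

4:1

Input overshoot = -6.5 − (-10.5) = 4 dB; output overshoot = -9.5 − (-10.5) = 1 dB.
Ratio = 4 / 1 = 4.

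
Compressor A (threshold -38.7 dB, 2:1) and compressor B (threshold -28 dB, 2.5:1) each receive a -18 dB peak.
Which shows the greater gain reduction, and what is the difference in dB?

A: GR = 20.7 − 20.7/2 = 10.35 dB.
B: GR = 10 − 10/2.5 = 6 dB.
Difference: 4.35 dB in favour of A.

A, by 4.35 dB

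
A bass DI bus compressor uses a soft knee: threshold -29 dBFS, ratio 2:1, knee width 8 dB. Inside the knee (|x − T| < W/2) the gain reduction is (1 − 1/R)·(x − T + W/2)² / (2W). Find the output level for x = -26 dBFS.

x − T + W/2 = -26 − (-29) + 4 = 7.
GR = (1 − 1/2) × 7² / 16 = 0.5 × 49 / 16 = 1.53125 dB.
Output = -26 − 1.53125 = -27.53125 dBFS.

-27.53125 dBFS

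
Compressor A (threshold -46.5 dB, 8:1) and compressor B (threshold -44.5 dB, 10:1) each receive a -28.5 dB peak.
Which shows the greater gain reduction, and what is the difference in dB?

A: GR = 18 − 18/8 = 15.75 dB.
B: GR = 16 − 16/10 = 14.4 dB.
A applies 1.35 dB more gain reduction.

A, by 1.35 dB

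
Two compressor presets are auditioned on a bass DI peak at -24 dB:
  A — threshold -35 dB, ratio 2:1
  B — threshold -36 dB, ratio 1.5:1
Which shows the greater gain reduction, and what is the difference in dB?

A, by 1.5 dB

A: 11 dB over, compressed to 5.5 dB over, so 5.5 dB of GR.
B: 12 dB over, compressed to 8 dB over, so 4 dB of GR.
Difference: 1.5 dB in favour of A.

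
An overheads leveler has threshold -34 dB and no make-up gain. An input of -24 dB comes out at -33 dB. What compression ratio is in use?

10:1

Input overshoot = -24 − (-34) = 10 dB; output overshoot = -33 − (-34) = 1 dB.
Ratio = 10 / 1 = 10.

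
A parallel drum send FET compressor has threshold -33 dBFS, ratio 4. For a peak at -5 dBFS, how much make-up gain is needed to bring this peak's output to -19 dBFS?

Without make-up, output = threshold + overshoot/4 = -33 + 7 = -26 dBFS.
Gap to target: 7 dB.

7 dB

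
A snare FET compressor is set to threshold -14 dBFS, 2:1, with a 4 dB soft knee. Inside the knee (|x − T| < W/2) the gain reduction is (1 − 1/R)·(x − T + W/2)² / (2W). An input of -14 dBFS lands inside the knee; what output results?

-14.25 dBFS

x − T + W/2 = -14 − (-14) + 2 = 2.
GR = (1 − 1/2) × 2² / 8 = 0.5 × 4 / 8 = 0.25 dB.
Output = -14 − 0.25 = -14.25 dBFS.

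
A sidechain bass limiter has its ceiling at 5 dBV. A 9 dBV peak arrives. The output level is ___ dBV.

5 dBV

At ∞:1, everything above 5 dBV is held at the ceiling.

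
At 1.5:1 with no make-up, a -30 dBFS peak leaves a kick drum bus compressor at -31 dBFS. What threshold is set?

Gain reduction = -30 − (-31) = 1 dB; output overshoot = GR / (R − 1) = 1 / 0.5 = 2 dB.
Threshold = output − output overshoot = -31 − 2 = -33 dBFS.

-33 dBFS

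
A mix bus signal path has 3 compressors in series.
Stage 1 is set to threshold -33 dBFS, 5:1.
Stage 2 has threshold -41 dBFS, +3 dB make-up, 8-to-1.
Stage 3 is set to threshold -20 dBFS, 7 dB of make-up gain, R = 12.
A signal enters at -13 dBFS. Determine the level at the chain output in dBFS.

-29.5 dBFS

Stage 1: overshoot 20 dB → 20/5 = 4 dB → -29 dBFS.
Stage 2: -29 dBFS is 12 dB over -41 dBFS; at 8:1 that becomes 1.5 dB over, giving -39.5 dBFS; +3 dB make-up → -36.5 dBFS.
Stage 3: -36.5 dBFS ≤ -20 dBFS, so stage 3 doesn't engage; make-up brings it to -29.5 dBFS.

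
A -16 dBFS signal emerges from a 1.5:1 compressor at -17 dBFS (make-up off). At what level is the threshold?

Let T be the threshold. Output overshoot = (input overshoot)/R, so -17 − T = (-16 − T)/1.5.
1.5·(-17 − T) = -16 − T → 0.5·T = -25.5 − (-16) = -9.5.
T = -9.5/0.5 = -19 dBFS.

-19 dBFS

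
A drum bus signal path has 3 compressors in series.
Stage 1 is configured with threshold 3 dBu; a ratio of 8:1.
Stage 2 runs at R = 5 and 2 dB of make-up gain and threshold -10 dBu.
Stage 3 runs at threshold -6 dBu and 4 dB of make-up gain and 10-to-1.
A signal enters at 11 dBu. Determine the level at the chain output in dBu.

-1.92 dBu

Stage 1: 11 dBu is 8 dB over 3 dBu; at 8:1 that becomes 1 dB over, giving 4 dBu.
Stage 2: 4 dBu is 14 dB over -10 dBu; at 5:1 that becomes 2.8 dB over, giving -7.2 dBu; +2 dB make-up → -5.2 dBu.
Stage 3: 0.8 dB above -6 dBu, reduced 10:1 to 0.08 dB above → -5.92 dBu; +4 dB make-up → -1.92 dBu.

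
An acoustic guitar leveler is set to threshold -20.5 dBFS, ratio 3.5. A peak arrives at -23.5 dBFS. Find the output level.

-23.5 dBFS

-23.5 dBFS is 3 dB below the -20.5 dBFS threshold, so no gain reduction is applied.
Output = input = -23.5 dBFS.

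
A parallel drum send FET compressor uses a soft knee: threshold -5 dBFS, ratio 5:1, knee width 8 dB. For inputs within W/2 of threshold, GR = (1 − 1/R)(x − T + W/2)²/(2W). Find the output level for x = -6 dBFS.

-6.45 dBFS

x − T + W/2 = -6 − (-5) + 4 = 3.
GR = (1 − 1/5) × 3² / 16 = 0.8 × 9 / 16 = 0.45 dB.
Output = -6 − 0.45 = -6.45 dBFS.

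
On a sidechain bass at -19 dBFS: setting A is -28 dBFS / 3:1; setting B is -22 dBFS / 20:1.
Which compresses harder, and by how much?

A, by 3.15 dB

A: GR = 9 − 9/3 = 6 dB.
B: GR = 3 − 3/20 = 2.85 dB.
A reduces 3.15 dB more.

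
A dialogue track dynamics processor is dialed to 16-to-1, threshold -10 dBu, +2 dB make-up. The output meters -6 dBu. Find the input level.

Remove make-up: -6 − 2 = -8 dBu.
That's 2 dB above the -10 dBu threshold.
Undo the ratio: input overshoot = 2 × 16 = 32 dB, giving input = 22 dBu.

22 dBu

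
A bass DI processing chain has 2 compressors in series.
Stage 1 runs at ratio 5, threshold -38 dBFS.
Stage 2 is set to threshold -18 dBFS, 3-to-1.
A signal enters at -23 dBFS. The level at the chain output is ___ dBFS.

Stage 1: overshoot 15 dB → 15/5 = 3 dB → -35 dBFS.
Stage 2: below threshold (-35 ≤ -18); passes unchanged; output -35 dBFS.

-35 dBFS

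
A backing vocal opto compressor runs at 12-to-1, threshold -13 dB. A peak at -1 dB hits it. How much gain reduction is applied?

11 dB

Overshoot = -1 − (-13) = 12 dB.
A 12:1 ratio leaves 1 dB of that excess.
Gain reduction = 12 − 1 = 11 dB.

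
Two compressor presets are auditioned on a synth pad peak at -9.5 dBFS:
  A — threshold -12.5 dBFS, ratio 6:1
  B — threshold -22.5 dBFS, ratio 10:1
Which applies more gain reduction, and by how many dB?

A: overshoot 3 dB → output overshoot 0.5 dB → GR 2.5 dB.
B: overshoot 13 dB → output overshoot 1.3 dB → GR 11.7 dB.
Difference: 9.2 dB in favour of B.

B, by 9.2 dB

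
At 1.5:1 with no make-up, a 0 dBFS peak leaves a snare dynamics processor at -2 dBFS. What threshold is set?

-6 dBFS

Gain reduction = 0 − (-2) = 2 dB; output overshoot = GR / (R − 1) = 2 / 0.5 = 4 dB.
Threshold = output − output overshoot = -2 − 4 = -6 dBFS.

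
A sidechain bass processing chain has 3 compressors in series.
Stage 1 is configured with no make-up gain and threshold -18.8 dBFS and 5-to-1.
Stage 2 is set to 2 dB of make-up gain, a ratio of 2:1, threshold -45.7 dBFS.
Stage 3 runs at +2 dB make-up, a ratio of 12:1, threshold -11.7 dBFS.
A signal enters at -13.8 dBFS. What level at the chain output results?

Stage 1: -13.8 dBFS is 5 dB over -18.8 dBFS; at 5:1 that becomes 1 dB over, giving -17.8 dBFS.
Stage 2: -17.8 dBFS is 27.9 dB over -45.7 dBFS; at 2:1 that becomes 13.95 dB over, giving -31.75 dBFS; +2 dB make-up → -29.75 dBFS.
Stage 3: -29.75 dBFS ≤ -11.7 dBFS, so stage 3 doesn't engage; make-up brings it to -27.75 dBFS.

-27.75 dBFS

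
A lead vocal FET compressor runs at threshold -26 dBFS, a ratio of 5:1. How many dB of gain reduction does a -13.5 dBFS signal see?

Overshoot = -13.5 − (-26) = 12.5 dB.
A 5:1 ratio leaves 2.5 dB of that excess.
So the signal is attenuated by 12.5 − 2.5 = 10 dB.

10 dB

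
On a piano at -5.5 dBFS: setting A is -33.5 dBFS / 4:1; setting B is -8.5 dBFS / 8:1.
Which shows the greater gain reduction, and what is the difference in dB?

A: GR = 28 − 28/4 = 21 dB.
B: GR = 3 − 3/8 = 2.625 dB.
A applies 18.375 dB more gain reduction.

A, by 18.375 dB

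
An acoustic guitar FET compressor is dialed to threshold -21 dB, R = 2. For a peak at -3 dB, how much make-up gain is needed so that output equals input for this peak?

Overshoot 18 dB → 18/2 = 9 dB after compression, so the compressed level is -21 + 9 = -12 dB.
Make-up = target − compressed = -3 − (-12) = 9 dB.

9 dB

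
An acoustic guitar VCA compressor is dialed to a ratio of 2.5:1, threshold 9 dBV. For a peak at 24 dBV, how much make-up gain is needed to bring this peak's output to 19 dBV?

Overshoot 15 dB → 15/2.5 = 6 dB after compression, so the compressed level is 9 + 6 = 15 dBV.
Make-up = target − compressed = 19 − 15 = 4 dB.

4 dB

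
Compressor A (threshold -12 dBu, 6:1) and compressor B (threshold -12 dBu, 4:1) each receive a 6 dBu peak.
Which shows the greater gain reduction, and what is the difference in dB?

A: overshoot 18 dB → output overshoot 3 dB → GR 15 dB.
B: overshoot 18 dB → output overshoot 4.5 dB → GR 13.5 dB.
Difference: 1.5 dB in favour of A.

A, by 1.5 dB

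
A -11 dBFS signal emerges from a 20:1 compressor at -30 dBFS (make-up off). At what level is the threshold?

-31 dBFS

Let T be the threshold. Output overshoot = (input overshoot)/R, so -30 − T = (-11 − T)/20.
20·(-30 − T) = -11 − T → 19·T = -600 − (-11) = -589.
T = -589/19 = -31 dBFS.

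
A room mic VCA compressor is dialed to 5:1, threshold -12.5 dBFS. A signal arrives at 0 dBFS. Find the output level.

-10 dBFS

The input is 12.5 dB above the -12.5 dBFS threshold.
At 5:1 the overshoot is divided by 5, leaving 2.5 dB above threshold.
Output = -12.5 + 2.5 = -10 dBFS.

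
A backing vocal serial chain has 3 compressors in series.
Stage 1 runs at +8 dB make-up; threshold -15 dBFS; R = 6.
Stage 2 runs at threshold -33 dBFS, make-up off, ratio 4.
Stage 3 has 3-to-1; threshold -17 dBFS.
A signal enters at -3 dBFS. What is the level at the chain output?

Stage 1: -3 dBFS is 12 dB over -15 dBFS; at 6:1 that becomes 2 dB over, giving -13 dBFS; +8 dB make-up → -5 dBFS.
Stage 2: overshoot 28 dB → 28/4 = 7 dB → -26 dBFS.
Stage 3: -26 dBFS ≤ -17 dBFS, so stage 3 doesn't engage; output -26 dBFS.

-26 dBFS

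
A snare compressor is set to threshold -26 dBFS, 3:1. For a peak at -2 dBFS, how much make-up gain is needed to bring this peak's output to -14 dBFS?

The peak compresses to -26 + 24/3 = -18 dBFS.
To reach -14 dBFS requires -14 − (-18) = 4 dB of make-up.

4 dB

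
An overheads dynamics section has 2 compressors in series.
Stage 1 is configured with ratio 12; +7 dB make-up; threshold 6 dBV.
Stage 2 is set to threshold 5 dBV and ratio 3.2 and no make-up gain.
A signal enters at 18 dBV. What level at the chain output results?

Stage 1: 18 dBV is 12 dB over 6 dBV; at 12:1 that becomes 1 dB over, giving 7 dBV; +7 dB make-up → 14 dBV.
Stage 2: 14 dBV is 9 dB over 5 dBV; at 3.2:1 that becomes 2.8125 dB over, giving 7.8125 dBV.

7.8125 dBV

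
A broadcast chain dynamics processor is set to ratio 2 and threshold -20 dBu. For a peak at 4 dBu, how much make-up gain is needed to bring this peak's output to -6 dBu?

2 dB

Without make-up, output = threshold + overshoot/2 = -20 + 12 = -8 dBu.
Gap to target: 2 dB.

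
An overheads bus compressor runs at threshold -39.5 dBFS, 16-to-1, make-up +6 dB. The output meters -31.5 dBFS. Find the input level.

Remove make-up: -31.5 − 6 = -37.5 dBFS.
Post-compression overshoot = -37.5 − (-39.5) = 2 dB.
Before 16:1 compression the overshoot was 2 × 16 = 32 dB, so input = -39.5 + 32 = -7.5 dBFS.

-7.5 dBFS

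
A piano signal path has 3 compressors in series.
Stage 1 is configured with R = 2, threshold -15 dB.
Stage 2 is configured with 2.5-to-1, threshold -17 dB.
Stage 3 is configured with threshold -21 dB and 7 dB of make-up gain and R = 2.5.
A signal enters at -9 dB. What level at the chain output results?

Stage 1: -9 dB is 6 dB over -15 dB; at 2:1 that becomes 3 dB over, giving -12 dB.
Stage 2: 5 dB above -17 dB, reduced 2.5:1 to 2 dB above → -15 dB.
Stage 3: -15 dB is 6 dB over -21 dB; at 2.5:1 that becomes 2.4 dB over, giving -18.6 dB; +7 dB make-up → -11.6 dB.

-11.6 dB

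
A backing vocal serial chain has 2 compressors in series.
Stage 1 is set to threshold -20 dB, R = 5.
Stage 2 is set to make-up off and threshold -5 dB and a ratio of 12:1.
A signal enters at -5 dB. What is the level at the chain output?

Stage 1: overshoot 15 dB → 15/5 = 3 dB → -17 dB.
Stage 2: below threshold (-17 ≤ -5); passes unchanged; output -17 dB.

-17 dB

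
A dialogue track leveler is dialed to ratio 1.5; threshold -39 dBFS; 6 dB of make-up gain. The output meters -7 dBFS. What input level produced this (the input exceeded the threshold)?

Before make-up, the level was -7 − 6 = -13 dBFS.
The compressed level sits -13 − (-39) = 26 dB over threshold.
Before 1.5:1 compression the overshoot was 26 × 1.5 = 39 dB, so input = -39 + 39 = 0 dBFS.

0 dBFS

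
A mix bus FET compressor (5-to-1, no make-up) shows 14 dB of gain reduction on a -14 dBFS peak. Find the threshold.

-31.5 dBFS

Input is 17.5 dB above T (since output overshoot × R = input overshoot: (-28 − T)·5 = -14 − T gives T = -31.5 dBFS).
Check: -31.5 + (-14 − (-31.5))/5 = -31.5 + 3.5 = -28 dBFS. ✓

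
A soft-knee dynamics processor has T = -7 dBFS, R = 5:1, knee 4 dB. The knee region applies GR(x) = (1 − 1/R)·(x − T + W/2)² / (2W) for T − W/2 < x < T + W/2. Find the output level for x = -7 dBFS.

x − T + W/2 = -7 − (-7) + 2 = 2.
GR = (1 − 1/5) × 2² / 8 = 0.8 × 4 / 8 = 0.4 dB.
Output = -7 − 0.4 = -7.4 dBFS.

-7.4 dBFS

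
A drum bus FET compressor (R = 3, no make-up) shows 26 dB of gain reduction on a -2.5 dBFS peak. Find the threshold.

-41.5 dBFS

Gain reduction = -2.5 − (-28.5) = 26 dB; output overshoot = GR / (R − 1) = 26 / 2 = 13 dB.
Threshold = output − output overshoot = -28.5 − 13 = -41.5 dBFS.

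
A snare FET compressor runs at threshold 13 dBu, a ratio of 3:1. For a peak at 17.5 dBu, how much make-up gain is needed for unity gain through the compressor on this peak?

Without make-up, output = threshold + overshoot/3 = 13 + 1.5 = 14.5 dBu.
Gap to target: 3 dB.

3 dB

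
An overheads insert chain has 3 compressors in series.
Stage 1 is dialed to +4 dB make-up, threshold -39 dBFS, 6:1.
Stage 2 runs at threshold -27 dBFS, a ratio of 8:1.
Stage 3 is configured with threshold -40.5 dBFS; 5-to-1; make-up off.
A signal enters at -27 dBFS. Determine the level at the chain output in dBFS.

Stage 1: -27 dBFS is 12 dB over -39 dBFS; at 6:1 that becomes 2 dB over, giving -37 dBFS; +4 dB make-up → -33 dBFS.
Stage 2: below threshold (-33 ≤ -27); passes unchanged; output -33 dBFS.
Stage 3: -33 dBFS is 7.5 dB over -40.5 dBFS; at 5:1 that becomes 1.5 dB over, giving -39 dBFS.

-39 dBFS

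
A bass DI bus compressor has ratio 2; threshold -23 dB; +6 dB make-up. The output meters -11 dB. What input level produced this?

Before make-up, the level was -11 − 6 = -17 dB.
The compressed level sits -17 − (-23) = 6 dB over threshold.
Undo the ratio: input overshoot = 6 × 2 = 12 dB, giving input = -11 dB.

-11 dB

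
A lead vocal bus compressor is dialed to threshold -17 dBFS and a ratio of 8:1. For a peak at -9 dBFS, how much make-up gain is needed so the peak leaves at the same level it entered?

Overshoot 8 dB → 8/8 = 1 dB after compression, so the compressed level is -17 + 1 = -16 dBFS.
Make-up = target − compressed = -9 − (-16) = 7 dB.

7 dB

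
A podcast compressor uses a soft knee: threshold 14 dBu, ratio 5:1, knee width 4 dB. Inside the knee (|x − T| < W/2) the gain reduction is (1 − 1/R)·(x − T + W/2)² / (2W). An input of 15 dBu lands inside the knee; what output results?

x − T + W/2 = 15 − 14 + 2 = 3.
GR = (1 − 1/5) × 3² / 8 = 0.8 × 9 / 8 = 0.9 dB.
Output = 15 − 0.9 = 14.1 dBu.

14.1 dBu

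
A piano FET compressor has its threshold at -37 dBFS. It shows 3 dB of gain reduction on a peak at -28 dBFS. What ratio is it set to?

Input overshoot = -28 − (-37) = 9 dB.
Output overshoot = 9 − 3 = 6 dB.
Ratio = input overshoot / output overshoot = 9 / 6 = 1.5.

1.5:1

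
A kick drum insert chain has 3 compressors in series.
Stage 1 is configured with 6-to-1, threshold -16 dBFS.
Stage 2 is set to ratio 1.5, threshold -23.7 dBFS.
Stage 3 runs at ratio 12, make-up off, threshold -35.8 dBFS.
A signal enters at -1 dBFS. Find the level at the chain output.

-34.225 dBFS

Stage 1: overshoot 15 dB → 15/6 = 2.5 dB → -13.5 dBFS.
Stage 2: overshoot 10.2 dB → 10.2/1.5 = 6.8 dB → -16.9 dBFS.
Stage 3: overshoot 18.9 dB → 18.9/12 = 1.575 dB → -34.225 dBFS.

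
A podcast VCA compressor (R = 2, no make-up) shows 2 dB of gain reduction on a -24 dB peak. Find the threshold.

-28 dB

Gain reduction = -24 − (-26) = 2 dB; output overshoot = GR / (R − 1) = 2 / 1 = 2 dB.
Threshold = output − output overshoot = -26 − 2 = -28 dB.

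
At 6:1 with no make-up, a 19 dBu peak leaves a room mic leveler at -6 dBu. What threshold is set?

-11 dBu

Input is 30 dB above T (since output overshoot × R = input overshoot: (-6 − T)·6 = 19 − T gives T = -11 dBu).
Check: -11 + (19 − (-11))/6 = -11 + 5 = -6 dBu. ✓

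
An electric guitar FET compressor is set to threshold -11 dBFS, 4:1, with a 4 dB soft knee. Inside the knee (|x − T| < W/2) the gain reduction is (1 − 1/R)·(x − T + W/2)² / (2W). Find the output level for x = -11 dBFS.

x − T + W/2 = -11 − (-11) + 2 = 2.
GR = (1 − 1/4) × 2² / 8 = 0.75 × 4 / 8 = 0.375 dB.
Output = -11 − 0.375 = -11.375 dBFS.

-11.375 dBFS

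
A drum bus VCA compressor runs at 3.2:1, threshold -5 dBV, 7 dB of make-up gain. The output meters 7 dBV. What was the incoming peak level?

11 dBV

Remove make-up: 7 − 7 = 0 dBV.
The compressed level sits 0 − (-5) = 5 dB over threshold.
Input overshoot = R × output overshoot = 16 dB → input = -5 + 16 = 11 dBV.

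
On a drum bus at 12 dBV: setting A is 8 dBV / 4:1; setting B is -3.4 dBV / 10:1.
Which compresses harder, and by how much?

B, by 10.86 dB

A: GR = 4 − 4/4 = 3 dB.
B: GR = 15.4 − 15.4/10 = 13.86 dB.
B reduces 10.86 dB more.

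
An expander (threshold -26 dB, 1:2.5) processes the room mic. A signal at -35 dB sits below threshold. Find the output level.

-48.5 dB

Undershoot = (-26) − (-35) = 9 dB.
At 1:2.5, that expands to 22.5 dB under threshold.
Output = -26 − 22.5 = -48.5 dB.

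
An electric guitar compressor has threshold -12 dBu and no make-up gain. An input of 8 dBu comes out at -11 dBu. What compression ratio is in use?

Input overshoot = 8 − (-12) = 20 dB; output overshoot = -11 − (-12) = 1 dB.
Ratio = 20 / 1 = 20.

20:1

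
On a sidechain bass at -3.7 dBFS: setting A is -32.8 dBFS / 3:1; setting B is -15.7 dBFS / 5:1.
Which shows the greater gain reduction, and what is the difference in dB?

A, by 9.8 dB

A: overshoot 29.1 dB → output overshoot 9.7 dB → GR 19.4 dB.
B: overshoot 12 dB → output overshoot 2.4 dB → GR 9.6 dB.
A applies 9.8 dB more gain reduction.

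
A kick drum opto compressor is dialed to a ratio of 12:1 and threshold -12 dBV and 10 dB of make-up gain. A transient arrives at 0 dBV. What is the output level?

0 dBV sits 12 dB over threshold.
12:1 compression reduces that to 12/12 = 1 dB over.
Output = -12 + 1 = -11 dBV; make-up adds 10 dB, giving -1 dBV.

-1 dBV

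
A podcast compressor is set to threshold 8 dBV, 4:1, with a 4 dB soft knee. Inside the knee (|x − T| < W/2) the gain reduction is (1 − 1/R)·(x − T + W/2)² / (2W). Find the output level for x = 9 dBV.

8.15625 dBV

x − T + W/2 = 9 − 8 + 2 = 3.
GR = (1 − 1/4) × 3² / 8 = 0.75 × 9 / 8 = 0.84375 dB.
Output = 9 − 0.84375 = 8.15625 dBV.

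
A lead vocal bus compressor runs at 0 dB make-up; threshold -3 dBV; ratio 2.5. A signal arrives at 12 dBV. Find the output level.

Overshoot: 12 − (-3) = 15 dB.
The 15 dB excess becomes 6 dB after 2.5:1 reduction.
So the level is -3 + 6 = 3 dBV.

3 dBV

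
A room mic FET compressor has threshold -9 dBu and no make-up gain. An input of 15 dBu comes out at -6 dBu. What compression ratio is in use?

8:1

Input overshoot = 15 − (-9) = 24 dB; output overshoot = -6 − (-9) = 3 dB.
Ratio = 24 / 3 = 8.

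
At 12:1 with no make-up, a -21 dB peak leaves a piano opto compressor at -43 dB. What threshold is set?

Input is 24 dB above T (since output overshoot × R = input overshoot: (-43 − T)·12 = -21 − T gives T = -45 dB).
Check: -45 + (-21 − (-45))/12 = -45 + 2 = -43 dB. ✓

-45 dB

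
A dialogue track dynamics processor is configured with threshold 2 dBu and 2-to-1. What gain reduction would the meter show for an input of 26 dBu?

26 dBu exceeds the threshold by 24 dB.
After 2:1 compression the overshoot becomes 24/2 = 12 dB.
So the signal is attenuated by 24 − 12 = 12 dB.

12 dB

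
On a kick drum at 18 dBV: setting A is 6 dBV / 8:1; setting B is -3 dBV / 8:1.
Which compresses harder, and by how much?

A: GR = 12 − 12/8 = 10.5 dB.
B: GR = 21 − 21/8 = 18.375 dB.
B reduces 7.875 dB more.

B, by 7.875 dB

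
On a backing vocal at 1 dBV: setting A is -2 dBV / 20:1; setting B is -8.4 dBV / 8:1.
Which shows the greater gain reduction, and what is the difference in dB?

A: overshoot 3 dB → output overshoot 0.15 dB → GR 2.85 dB.
B: overshoot 9.4 dB → output overshoot 1.175 dB → GR 8.225 dB.
B reduces 5.375 dB more.

B, by 5.375 dB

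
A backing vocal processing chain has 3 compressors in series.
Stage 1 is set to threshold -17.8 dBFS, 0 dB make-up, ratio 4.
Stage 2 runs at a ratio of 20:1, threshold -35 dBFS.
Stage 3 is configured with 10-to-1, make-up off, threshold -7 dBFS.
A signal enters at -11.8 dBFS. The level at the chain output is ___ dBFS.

Stage 1: 6 dB above -17.8 dBFS, reduced 4:1 to 1.5 dB above → -16.3 dBFS.
Stage 2: -16.3 dBFS is 18.7 dB over -35 dBFS; at 20:1 that becomes 0.935 dB over, giving -34.065 dBFS.
Stage 3: -34.065 dBFS ≤ -7 dBFS, so stage 3 doesn't engage; output -34.065 dBFS.

-34.065 dBFS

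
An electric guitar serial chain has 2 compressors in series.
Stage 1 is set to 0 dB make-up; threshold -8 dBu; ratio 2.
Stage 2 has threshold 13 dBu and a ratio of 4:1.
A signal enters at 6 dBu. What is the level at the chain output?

-1 dBu

Stage 1: overshoot 14 dB → 14/2 = 7 dB → -1 dBu.
Stage 2: below threshold (-1 ≤ 13); passes unchanged; output -1 dBu.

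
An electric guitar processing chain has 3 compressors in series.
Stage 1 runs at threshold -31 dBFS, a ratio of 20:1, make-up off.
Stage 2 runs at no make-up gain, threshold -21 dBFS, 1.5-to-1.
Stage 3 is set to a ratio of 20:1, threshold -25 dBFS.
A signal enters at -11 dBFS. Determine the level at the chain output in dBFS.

Stage 1: overshoot 20 dB → 20/20 = 1 dB → -30 dBFS.
Stage 2: -30 dBFS ≤ -21 dBFS, so stage 2 doesn't engage; output -30 dBFS.
Stage 3: -30 dBFS is at or below the -25 dBFS threshold — no compression; output -30 dBFS.

-30 dBFS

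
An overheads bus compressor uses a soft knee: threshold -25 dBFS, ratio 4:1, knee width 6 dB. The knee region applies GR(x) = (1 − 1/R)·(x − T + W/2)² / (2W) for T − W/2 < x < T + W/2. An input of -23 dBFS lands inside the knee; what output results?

-24.5625 dBFS

x − T + W/2 = -23 − (-25) + 3 = 5.
GR = (1 − 1/4) × 5² / 12 = 0.75 × 25 / 12 = 1.5625 dB.
Output = -23 − 1.5625 = -24.5625 dBFS.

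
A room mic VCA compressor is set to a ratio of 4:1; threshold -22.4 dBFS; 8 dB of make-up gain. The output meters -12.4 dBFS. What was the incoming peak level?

-14.4 dBFS

Remove make-up: -12.4 − 8 = -20.4 dBFS.
That's 2 dB above the -22.4 dBFS threshold.
Undo the ratio: input overshoot = 2 × 4 = 8 dB, giving input = -14.4 dBFS.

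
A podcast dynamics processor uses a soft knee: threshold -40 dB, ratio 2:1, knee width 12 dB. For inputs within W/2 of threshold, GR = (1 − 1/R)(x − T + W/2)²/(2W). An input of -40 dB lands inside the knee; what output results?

-40.75 dB

x − T + W/2 = -40 − (-40) + 6 = 6.
GR = (1 − 1/2) × 6² / 24 = 0.5 × 36 / 24 = 0.75 dB.
Output = -40 − 0.75 = -40.75 dB.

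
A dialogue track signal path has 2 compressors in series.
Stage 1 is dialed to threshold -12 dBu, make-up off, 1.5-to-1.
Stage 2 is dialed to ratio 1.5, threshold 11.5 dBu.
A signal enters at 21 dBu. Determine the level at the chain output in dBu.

10 dBu

Stage 1: 33 dB above -12 dBu, reduced 1.5:1 to 22 dB above → 10 dBu.
Stage 2: 10 dBu ≤ 11.5 dBu, so stage 2 doesn't engage; output 10 dBu.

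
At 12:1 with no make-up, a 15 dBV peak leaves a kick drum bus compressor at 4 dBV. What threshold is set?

Let T be the threshold. Output overshoot = (input overshoot)/R, so 4 − T = (15 − T)/12.
12·(4 − T) = 15 − T → 11·T = 48 − 15 = 33.
T = 33/11 = 3 dBV.

3 dBV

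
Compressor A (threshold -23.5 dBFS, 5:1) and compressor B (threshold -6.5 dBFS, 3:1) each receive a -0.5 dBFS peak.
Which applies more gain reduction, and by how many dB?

A: 23 dB over, compressed to 4.6 dB over, so 18.4 dB of GR.
B: 6 dB over, compressed to 2 dB over, so 4 dB of GR.
A applies 14.4 dB more gain reduction.

A, by 14.4 dB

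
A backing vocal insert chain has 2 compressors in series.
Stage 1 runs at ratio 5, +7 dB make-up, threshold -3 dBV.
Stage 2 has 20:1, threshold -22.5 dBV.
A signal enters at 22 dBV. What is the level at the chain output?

-20.925 dBV

Stage 1: 25 dB above -3 dBV, reduced 5:1 to 5 dB above → 2 dBV; +7 dB make-up → 9 dBV.
Stage 2: overshoot 31.5 dB → 31.5/20 = 1.575 dB → -20.925 dBV.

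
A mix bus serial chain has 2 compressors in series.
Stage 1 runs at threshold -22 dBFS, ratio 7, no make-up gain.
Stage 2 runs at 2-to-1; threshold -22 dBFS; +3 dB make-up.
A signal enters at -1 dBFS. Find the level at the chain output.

-17.5 dBFS

Stage 1: overshoot 21 dB → 21/7 = 3 dB → -19 dBFS.
Stage 2: 3 dB above -22 dBFS, reduced 2:1 to 1.5 dB above → -20.5 dBFS; +3 dB make-up → -17.5 dBFS.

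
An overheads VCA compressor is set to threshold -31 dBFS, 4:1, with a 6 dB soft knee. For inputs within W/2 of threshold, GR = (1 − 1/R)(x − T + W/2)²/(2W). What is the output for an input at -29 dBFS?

x − T + W/2 = -29 − (-31) + 3 = 5.
GR = (1 − 1/4) × 5² / 12 = 0.75 × 25 / 12 = 1.5625 dB.
Output = -29 − 1.5625 = -30.5625 dBFS.

-30.5625 dBFS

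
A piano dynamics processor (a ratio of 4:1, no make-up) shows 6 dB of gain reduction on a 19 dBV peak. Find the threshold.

Let T be the threshold. Output overshoot = (input overshoot)/R, so 13 − T = (19 − T)/4.
4·(13 − T) = 19 − T → 3·T = 52 − 19 = 33.
T = 33/3 = 11 dBV.

11 dBV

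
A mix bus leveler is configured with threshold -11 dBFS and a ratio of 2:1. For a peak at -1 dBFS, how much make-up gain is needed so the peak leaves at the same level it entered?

Overshoot 10 dB → 10/2 = 5 dB after compression, so the compressed level is -11 + 5 = -6 dBFS.
Make-up = target − compressed = -1 − (-6) = 5 dB.

5 dB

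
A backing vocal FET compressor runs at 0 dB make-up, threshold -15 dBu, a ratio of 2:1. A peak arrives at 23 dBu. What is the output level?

23 dBu sits 38 dB over threshold.
The 38 dB excess becomes 19 dB after 2:1 reduction.
So the level is -15 + 19 = 4 dBu.

4 dBu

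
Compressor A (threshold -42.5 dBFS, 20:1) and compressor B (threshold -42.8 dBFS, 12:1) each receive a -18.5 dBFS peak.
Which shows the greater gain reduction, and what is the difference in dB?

A: GR = 24 − 24/20 = 22.8 dB.
B: GR = 24.3 − 24.3/12 = 22.275 dB.
Difference: 0.525 dB in favour of A.

A, by 0.525 dB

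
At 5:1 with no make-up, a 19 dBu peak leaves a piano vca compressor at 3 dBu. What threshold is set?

Input is 20 dB above T (since output overshoot × R = input overshoot: (3 − T)·5 = 19 − T gives T = -1 dBu).
Check: -1 + (19 − (-1))/5 = -1 + 4 = 3 dBu. ✓

-1 dBu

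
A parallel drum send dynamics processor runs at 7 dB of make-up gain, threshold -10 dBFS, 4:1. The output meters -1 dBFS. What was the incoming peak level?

Remove make-up: -1 − 7 = -8 dBFS.
That's 2 dB above the -10 dBFS threshold.
Input overshoot = R × output overshoot = 8 dB → input = -10 + 8 = -2 dBFS.

-2 dBFS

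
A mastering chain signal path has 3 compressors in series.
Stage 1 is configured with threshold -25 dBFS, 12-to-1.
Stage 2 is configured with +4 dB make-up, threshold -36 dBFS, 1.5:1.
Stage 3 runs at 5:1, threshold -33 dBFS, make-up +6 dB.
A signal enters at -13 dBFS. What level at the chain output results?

-25.2 dBFS

Stage 1: 12 dB above -25 dBFS, reduced 12:1 to 1 dB above → -24 dBFS.
Stage 2: overshoot 12 dB → 12/1.5 = 8 dB → -28 dBFS; +4 dB make-up → -24 dBFS.
Stage 3: -24 dBFS is 9 dB over -33 dBFS; at 5:1 that becomes 1.8 dB over, giving -31.2 dBFS; +6 dB make-up → -25.2 dBFS.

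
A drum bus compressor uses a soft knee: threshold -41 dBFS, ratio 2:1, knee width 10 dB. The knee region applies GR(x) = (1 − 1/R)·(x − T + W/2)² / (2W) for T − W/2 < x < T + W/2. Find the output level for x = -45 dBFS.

x − T + W/2 = -45 − (-41) + 5 = 1.
GR = (1 − 1/2) × 1² / 20 = 0.5 × 1 / 20 = 0.025 dB.
Output = -45 − 0.025 = -45.025 dBFS.

-45.025 dBFS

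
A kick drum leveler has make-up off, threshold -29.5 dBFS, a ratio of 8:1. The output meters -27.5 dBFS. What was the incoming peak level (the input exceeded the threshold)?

Post-compression overshoot = -27.5 − (-29.5) = 2 dB.
Before 8:1 compression the overshoot was 2 × 8 = 16 dB, so input = -29.5 + 16 = -13.5 dBFS.

-13.5 dBFS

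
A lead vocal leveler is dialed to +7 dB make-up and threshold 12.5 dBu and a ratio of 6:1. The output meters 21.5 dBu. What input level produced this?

Before make-up, the level was 21.5 − 7 = 14.5 dBu.
That's 2 dB above the 12.5 dBu threshold.
Undo the ratio: input overshoot = 2 × 6 = 12 dB, giving input = 24.5 dBu.

24.5 dBu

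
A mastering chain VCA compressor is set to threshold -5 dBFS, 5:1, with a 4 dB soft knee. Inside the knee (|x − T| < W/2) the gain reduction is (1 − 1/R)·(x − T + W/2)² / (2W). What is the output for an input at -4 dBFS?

x − T + W/2 = -4 − (-5) + 2 = 3.
GR = (1 − 1/5) × 3² / 8 = 0.8 × 9 / 8 = 0.9 dB.
Output = -4 − 0.9 = -4.9 dBFS.

-4.9 dBFS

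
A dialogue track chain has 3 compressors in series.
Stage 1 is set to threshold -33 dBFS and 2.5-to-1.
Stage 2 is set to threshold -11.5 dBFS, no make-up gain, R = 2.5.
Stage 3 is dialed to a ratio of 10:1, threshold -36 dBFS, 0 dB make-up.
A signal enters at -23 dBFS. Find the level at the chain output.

Stage 1: 10 dB above -33 dBFS, reduced 2.5:1 to 4 dB above → -29 dBFS.
Stage 2: below threshold (-29 ≤ -11.5); passes unchanged; output -29 dBFS.
Stage 3: overshoot 7 dB → 7/10 = 0.7 dB → -35.3 dBFS.

-35.3 dBFS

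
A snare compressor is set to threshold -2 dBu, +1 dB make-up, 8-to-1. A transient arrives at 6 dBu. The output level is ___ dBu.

0 dBu

The input is 8 dB above the -2 dBu threshold.
The 8 dB excess becomes 1 dB after 8:1 reduction.
That puts the output at -1 dBu; make-up adds 1 dB, giving 0 dBu.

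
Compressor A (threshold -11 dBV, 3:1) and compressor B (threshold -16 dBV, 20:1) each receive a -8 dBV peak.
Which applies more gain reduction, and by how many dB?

A: 3 dB over, compressed to 1 dB over, so 2 dB of GR.
B: 8 dB over, compressed to 0.4 dB over, so 7.6 dB of GR.
B reduces 5.6 dB more.

B, by 5.6 dB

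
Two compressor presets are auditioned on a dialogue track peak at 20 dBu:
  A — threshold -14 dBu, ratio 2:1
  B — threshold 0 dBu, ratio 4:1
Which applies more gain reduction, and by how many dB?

A: overshoot 34 dB → output overshoot 17 dB → GR 17 dB.
B: overshoot 20 dB → output overshoot 5 dB → GR 15 dB.
A applies 2 dB more gain reduction.

A, by 2 dB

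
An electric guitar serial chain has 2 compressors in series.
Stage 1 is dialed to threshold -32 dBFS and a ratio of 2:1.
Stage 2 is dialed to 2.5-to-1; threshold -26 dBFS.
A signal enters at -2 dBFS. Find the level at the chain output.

-22.4 dBFS

Stage 1: 30 dB above -32 dBFS, reduced 2:1 to 15 dB above → -17 dBFS.
Stage 2: -17 dBFS is 9 dB over -26 dBFS; at 2.5:1 that becomes 3.6 dB over, giving -22.4 dBFS.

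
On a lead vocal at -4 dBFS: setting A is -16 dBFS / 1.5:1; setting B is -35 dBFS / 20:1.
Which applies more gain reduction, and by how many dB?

A: overshoot 12 dB → output overshoot 8 dB → GR 4 dB.
B: overshoot 31 dB → output overshoot 1.55 dB → GR 29.45 dB.
B reduces 25.45 dB more.

B, by 25.45 dB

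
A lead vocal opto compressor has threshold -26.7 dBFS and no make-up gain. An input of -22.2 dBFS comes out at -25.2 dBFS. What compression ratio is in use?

3:1

Input overshoot = -22.2 − (-26.7) = 4.5 dB; output overshoot = -25.2 − (-26.7) = 1.5 dB.
Ratio = 4.5 / 1.5 = 3.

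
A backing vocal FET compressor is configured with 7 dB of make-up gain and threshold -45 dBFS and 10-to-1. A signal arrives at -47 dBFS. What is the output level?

-47 dBFS is 2 dB below the -45 dBFS threshold, so no gain reduction is applied.
Make-up gain adds 7 dB: -47 + 7 = -40 dBFS.

-40 dBFS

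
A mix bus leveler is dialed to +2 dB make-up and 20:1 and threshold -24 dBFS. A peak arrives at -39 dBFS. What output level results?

-39 dBFS is 15 dB below the -24 dBFS threshold, so no gain reduction is applied.
Make-up gain adds 2 dB: -39 + 2 = -37 dBFS.

-37 dBFS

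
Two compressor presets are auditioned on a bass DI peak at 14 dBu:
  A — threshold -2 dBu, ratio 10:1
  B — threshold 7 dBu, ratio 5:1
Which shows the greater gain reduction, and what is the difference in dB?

A: GR = 16 − 16/10 = 14.4 dB.
B: GR = 7 − 7/5 = 5.6 dB.
A applies 8.8 dB more gain reduction.

A, by 8.8 dB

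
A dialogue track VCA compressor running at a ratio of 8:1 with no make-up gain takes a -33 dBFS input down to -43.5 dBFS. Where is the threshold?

-45 dBFS

Gain reduction = -33 − (-43.5) = 10.5 dB; output overshoot = GR / (R − 1) = 10.5 / 7 = 1.5 dB.
Threshold = output − output overshoot = -43.5 − 1.5 = -45 dBFS.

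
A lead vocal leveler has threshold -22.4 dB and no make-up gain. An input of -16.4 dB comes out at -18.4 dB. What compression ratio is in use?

Input overshoot = -16.4 − (-22.4) = 6 dB; output overshoot = -18.4 − (-22.4) = 4 dB.
Ratio = 6 / 4 = 1.5.

1.5:1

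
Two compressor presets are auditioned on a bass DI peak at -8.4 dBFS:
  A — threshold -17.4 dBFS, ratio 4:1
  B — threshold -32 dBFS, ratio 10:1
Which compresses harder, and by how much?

B, by 14.49 dB

A: 9 dB over, compressed to 2.25 dB over, so 6.75 dB of GR.
B: 23.6 dB over, compressed to 2.36 dB over, so 21.24 dB of GR.
Difference: 14.49 dB in favour of B.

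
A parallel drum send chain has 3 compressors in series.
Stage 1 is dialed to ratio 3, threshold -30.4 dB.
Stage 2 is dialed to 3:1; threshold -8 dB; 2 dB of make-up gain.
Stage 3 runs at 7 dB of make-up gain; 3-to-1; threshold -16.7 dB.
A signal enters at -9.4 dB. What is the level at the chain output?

-14.4 dB

Stage 1: overshoot 21 dB → 21/3 = 7 dB → -23.4 dB.
Stage 2: below threshold (-23.4 ≤ -8); passes unchanged; make-up brings it to -21.4 dB.
Stage 3: -21.4 dB ≤ -16.7 dB, so stage 3 doesn't engage; make-up brings it to -14.4 dB.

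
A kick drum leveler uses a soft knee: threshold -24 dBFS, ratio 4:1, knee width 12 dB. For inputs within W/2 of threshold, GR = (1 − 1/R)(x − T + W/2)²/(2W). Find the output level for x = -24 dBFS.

-25.125 dBFS

x − T + W/2 = -24 − (-24) + 6 = 6.
GR = (1 − 1/4) × 6² / 24 = 0.75 × 36 / 24 = 1.125 dB.
Output = -24 − 1.125 = -25.125 dBFS.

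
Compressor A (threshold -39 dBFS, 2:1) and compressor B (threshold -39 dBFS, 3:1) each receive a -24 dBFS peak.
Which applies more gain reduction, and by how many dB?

B, by 2.5 dB

A: overshoot 15 dB → output overshoot 7.5 dB → GR 7.5 dB.
B: overshoot 15 dB → output overshoot 5 dB → GR 10 dB.
Difference: 2.5 dB in favour of B.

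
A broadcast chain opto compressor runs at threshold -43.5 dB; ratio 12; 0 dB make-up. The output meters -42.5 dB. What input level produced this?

Post-compression overshoot = -42.5 − (-43.5) = 1 dB.
Undo the ratio: input overshoot = 1 × 12 = 12 dB, giving input = -31.5 dB.

-31.5 dB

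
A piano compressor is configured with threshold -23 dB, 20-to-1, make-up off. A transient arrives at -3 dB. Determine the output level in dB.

-22 dB

Overshoot: -3 − (-23) = 20 dB.
The 20 dB excess becomes 1 dB after 20:1 reduction.
That puts the output at -22 dB.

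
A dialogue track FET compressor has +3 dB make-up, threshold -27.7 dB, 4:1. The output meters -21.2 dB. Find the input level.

-13.7 dB

Remove make-up: -21.2 − 3 = -24.2 dB.
That's 3.5 dB above the -27.7 dB threshold.
Input overshoot = R × output overshoot = 14 dB → input = -27.7 + 14 = -13.7 dB.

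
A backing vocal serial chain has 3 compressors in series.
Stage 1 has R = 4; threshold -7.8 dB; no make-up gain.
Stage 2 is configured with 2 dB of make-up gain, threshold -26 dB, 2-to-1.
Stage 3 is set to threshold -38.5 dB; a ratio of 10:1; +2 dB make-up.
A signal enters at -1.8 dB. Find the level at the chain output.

-34.065 dB

Stage 1: -1.8 dB is 6 dB over -7.8 dB; at 4:1 that becomes 1.5 dB over, giving -6.3 dB.
Stage 2: overshoot 19.7 dB → 19.7/2 = 9.85 dB → -16.15 dB; +2 dB make-up → -14.15 dB.
Stage 3: -14.15 dB is 24.35 dB over -38.5 dB; at 10:1 that becomes 2.435 dB over, giving -36.065 dB; +2 dB make-up → -34.065 dB.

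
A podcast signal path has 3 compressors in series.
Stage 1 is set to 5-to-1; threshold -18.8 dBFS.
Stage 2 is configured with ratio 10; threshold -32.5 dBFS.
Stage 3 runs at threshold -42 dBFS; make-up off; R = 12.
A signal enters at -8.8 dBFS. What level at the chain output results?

Stage 1: 10 dB above -18.8 dBFS, reduced 5:1 to 2 dB above → -16.8 dBFS.
Stage 2: 15.7 dB above -32.5 dBFS, reduced 10:1 to 1.57 dB above → -30.93 dBFS.
Stage 3: 11.07 dB above -42 dBFS, reduced 12:1 to 0.9225 dB above → -41.0775 dBFS.

-41.0775 dBFS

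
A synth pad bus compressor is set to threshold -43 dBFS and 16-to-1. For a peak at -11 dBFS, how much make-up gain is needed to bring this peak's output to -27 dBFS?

14 dB

Without make-up, output = threshold + overshoot/16 = -43 + 2 = -41 dBFS.
Gap to target: 14 dB.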